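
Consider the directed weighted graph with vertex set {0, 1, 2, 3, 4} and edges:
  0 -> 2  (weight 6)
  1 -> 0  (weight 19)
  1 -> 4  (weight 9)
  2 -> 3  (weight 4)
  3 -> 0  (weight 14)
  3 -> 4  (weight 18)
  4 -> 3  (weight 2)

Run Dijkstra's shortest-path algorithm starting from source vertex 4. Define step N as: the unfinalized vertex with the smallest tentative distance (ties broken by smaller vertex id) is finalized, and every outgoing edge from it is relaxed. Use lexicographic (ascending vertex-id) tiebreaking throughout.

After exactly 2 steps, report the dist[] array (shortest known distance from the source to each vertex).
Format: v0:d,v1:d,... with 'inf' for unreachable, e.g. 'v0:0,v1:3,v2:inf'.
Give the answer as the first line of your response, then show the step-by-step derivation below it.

v0:16,v1:inf,v2:inf,v3:2,v4:0

step 1: dist = v0:inf,v1:inf,v2:inf,v3:2,v4:0
step 2: dist = v0:16,v1:inf,v2:inf,v3:2,v4:0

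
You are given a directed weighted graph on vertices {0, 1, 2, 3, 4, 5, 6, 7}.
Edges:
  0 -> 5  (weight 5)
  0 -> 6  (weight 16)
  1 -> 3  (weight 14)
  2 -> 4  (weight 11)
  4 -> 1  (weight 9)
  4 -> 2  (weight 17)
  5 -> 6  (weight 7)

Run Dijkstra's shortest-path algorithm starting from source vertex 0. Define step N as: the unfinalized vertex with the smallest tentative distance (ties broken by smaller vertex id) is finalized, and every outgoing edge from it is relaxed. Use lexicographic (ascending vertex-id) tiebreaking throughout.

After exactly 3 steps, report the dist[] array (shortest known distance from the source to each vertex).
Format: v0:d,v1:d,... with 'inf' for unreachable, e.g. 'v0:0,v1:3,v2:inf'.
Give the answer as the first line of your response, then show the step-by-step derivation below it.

v0:0,v1:inf,v2:inf,v3:inf,v4:inf,v5:5,v6:12,v7:inf

step 1: dist = v0:0,v1:inf,v2:inf,v3:inf,v4:inf,v5:5,v6:16,v7:inf
step 2: dist = v0:0,v1:inf,v2:inf,v3:inf,v4:inf,v5:5,v6:12,v7:inf
step 3: dist = v0:0,v1:inf,v2:inf,v3:inf,v4:inf,v5:5,v6:12,v7:inf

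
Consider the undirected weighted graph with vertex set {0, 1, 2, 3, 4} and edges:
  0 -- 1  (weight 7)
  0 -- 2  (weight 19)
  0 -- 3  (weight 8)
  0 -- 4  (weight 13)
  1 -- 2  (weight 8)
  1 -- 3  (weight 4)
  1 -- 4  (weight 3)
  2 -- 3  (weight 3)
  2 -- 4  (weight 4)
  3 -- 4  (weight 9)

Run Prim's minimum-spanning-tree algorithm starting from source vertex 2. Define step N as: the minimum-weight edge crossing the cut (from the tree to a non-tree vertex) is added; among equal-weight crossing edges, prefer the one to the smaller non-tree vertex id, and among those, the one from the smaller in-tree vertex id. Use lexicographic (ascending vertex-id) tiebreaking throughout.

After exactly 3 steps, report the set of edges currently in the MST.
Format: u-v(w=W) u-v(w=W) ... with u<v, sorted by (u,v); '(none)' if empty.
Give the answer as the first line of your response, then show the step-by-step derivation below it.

1-3(w=4) 1-4(w=3) 2-3(w=3)

step 1: add edge 2-3 (w=3); MST = {2-3(w=3)}
step 2: add edge 1-3 (w=4); MST = {1-3(w=4) 2-3(w=3)}
step 3: add edge 1-4 (w=3); MST = {1-3(w=4) 1-4(w=3) 2-3(w=3)}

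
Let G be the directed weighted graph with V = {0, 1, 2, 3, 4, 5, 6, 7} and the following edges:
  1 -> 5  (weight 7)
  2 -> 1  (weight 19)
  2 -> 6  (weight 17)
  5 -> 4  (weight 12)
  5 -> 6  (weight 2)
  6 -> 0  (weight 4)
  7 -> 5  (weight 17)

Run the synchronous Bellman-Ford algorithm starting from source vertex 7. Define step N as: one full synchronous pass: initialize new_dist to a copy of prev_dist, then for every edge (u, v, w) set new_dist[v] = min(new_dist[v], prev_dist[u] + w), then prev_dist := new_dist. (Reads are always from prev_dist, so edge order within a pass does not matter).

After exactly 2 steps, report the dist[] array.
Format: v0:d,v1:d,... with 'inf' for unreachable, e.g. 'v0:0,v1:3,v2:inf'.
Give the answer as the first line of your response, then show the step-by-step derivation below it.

v0:inf,v1:inf,v2:inf,v3:inf,v4:29,v5:17,v6:19,v7:0

step 1: dist = v0:inf,v1:inf,v2:inf,v3:inf,v4:inf,v5:17,v6:inf,v7:0
step 2: dist = v0:inf,v1:inf,v2:inf,v3:inf,v4:29,v5:17,v6:19,v7:0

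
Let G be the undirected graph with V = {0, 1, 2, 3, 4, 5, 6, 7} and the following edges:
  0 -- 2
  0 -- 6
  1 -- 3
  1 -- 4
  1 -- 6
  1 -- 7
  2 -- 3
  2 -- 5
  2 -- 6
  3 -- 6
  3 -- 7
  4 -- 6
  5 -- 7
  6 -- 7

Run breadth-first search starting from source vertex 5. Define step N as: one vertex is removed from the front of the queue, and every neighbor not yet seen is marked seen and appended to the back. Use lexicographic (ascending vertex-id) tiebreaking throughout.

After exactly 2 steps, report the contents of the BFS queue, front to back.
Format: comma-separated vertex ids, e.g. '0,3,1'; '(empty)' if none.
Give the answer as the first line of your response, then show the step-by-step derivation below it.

7,0,3,6

step 1: dequeue 5; queue=[2,7]; order=5
step 2: dequeue 2; queue=[7,0,3,6]; order=5,2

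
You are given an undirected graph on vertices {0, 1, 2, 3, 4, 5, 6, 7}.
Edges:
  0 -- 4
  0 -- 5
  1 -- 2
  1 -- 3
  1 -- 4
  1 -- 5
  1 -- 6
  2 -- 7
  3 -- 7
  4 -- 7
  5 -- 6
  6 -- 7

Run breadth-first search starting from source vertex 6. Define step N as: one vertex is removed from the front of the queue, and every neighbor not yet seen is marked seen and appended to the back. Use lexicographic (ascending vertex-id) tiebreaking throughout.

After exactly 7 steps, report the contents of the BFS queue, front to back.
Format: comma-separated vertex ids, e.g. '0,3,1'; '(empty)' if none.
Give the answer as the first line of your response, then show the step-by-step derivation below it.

0

step 1: dequeue 6; queue=[1,5,7]; order=6
step 2: dequeue 1; queue=[5,7,2,3,4]; order=6,1
step 3: dequeue 5; queue=[7,2,3,4,0]; order=6,1,5
step 4: dequeue 7; queue=[2,3,4,0]; order=6,1,5,7
step 5: dequeue 2; queue=[3,4,0]; order=6,1,5,7,2
step 6: dequeue 3; queue=[4,0]; order=6,1,5,7,2,3
step 7: dequeue 4; queue=[0]; order=6,1,5,7,2,3,4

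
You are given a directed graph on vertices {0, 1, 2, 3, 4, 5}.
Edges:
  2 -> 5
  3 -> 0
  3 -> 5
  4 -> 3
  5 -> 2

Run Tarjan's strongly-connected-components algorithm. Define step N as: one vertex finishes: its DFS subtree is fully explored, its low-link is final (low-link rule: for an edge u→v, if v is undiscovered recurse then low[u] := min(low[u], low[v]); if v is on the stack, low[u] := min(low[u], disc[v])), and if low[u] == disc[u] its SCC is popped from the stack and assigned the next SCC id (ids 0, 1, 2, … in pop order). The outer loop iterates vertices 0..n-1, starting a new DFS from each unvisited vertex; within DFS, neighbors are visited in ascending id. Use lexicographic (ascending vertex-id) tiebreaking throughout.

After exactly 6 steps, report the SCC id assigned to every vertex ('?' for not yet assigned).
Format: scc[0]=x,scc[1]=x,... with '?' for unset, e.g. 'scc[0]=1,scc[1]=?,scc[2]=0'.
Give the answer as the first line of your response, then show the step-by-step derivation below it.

scc[0]=0,scc[1]=1,scc[2]=2,scc[3]=3,scc[4]=4,scc[5]=2

step 1: low=(low[0]=0,low[1]=?,low[2]=?,low[3]=?,low[4]=?,low[5]=?); scc=(scc[0]=0,scc[1]=?,scc[2]=?,scc[3]=?,scc[4]=?,scc[5]=?)
step 2: low=(low[0]=0,low[1]=1,low[2]=?,low[3]=?,low[4]=?,low[5]=?); scc=(scc[0]=0,scc[1]=1,scc[2]=?,scc[3]=?,scc[4]=?,scc[5]=?)
step 3: low=(low[0]=0,low[1]=1,low[2]=2,low[3]=?,low[4]=?,low[5]=2); scc=(scc[0]=0,scc[1]=1,scc[2]=?,scc[3]=?,scc[4]=?,scc[5]=?)
step 4: low=(low[0]=0,low[1]=1,low[2]=2,low[3]=?,low[4]=?,low[5]=2); scc=(scc[0]=0,scc[1]=1,scc[2]=2,scc[3]=?,scc[4]=?,scc[5]=2)
step 5: low=(low[0]=0,low[1]=1,low[2]=2,low[3]=4,low[4]=?,low[5]=2); scc=(scc[0]=0,scc[1]=1,scc[2]=2,scc[3]=3,scc[4]=?,scc[5]=2)
step 6: low=(low[0]=0,low[1]=1,low[2]=2,low[3]=4,low[4]=5,low[5]=2); scc=(scc[0]=0,scc[1]=1,scc[2]=2,scc[3]=3,scc[4]=4,scc[5]=2)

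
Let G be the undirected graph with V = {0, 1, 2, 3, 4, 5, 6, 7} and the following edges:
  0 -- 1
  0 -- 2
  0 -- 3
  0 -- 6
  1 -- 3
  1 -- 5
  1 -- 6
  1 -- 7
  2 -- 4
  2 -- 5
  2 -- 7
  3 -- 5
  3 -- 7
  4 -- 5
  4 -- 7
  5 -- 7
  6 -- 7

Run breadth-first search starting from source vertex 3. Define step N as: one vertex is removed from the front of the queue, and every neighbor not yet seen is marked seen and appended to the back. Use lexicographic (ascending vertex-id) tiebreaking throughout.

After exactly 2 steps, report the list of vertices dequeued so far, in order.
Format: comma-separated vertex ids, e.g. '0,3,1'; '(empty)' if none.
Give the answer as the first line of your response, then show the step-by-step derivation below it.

3,0

step 1: dequeue 3; queue=[0,1,5,7]; order=3
step 2: dequeue 0; queue=[1,5,7,2,6]; order=3,0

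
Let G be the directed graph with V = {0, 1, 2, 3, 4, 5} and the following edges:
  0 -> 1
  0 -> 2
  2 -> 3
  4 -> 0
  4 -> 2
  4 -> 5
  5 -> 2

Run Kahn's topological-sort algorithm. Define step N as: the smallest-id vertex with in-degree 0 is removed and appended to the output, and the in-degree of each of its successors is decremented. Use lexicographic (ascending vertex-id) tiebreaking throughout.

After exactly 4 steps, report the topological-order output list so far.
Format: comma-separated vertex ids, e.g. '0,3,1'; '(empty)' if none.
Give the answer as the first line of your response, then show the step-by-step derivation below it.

4,0,1,5

step 1: output 4; order=[4]; indeg=(0,1,2,1,0,0)
step 2: output 0; order=[4,0]; indeg=(0,0,1,1,0,0)
step 3: output 1; order=[4,0,1]; indeg=(0,0,1,1,0,0)
step 4: output 5; order=[4,0,1,5]; indeg=(0,0,0,1,0,0)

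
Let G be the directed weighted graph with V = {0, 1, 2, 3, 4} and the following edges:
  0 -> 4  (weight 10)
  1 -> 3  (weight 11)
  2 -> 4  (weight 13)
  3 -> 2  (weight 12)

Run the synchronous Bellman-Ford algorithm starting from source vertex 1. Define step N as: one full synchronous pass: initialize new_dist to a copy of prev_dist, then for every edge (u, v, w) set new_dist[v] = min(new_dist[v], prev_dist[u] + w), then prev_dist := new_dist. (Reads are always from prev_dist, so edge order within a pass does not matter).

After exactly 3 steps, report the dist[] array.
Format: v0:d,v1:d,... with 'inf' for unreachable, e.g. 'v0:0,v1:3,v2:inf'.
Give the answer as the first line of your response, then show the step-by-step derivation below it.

v0:inf,v1:0,v2:23,v3:11,v4:36

step 1: dist = v0:inf,v1:0,v2:inf,v3:11,v4:inf
step 2: dist = v0:inf,v1:0,v2:23,v3:11,v4:inf
step 3: dist = v0:inf,v1:0,v2:23,v3:11,v4:36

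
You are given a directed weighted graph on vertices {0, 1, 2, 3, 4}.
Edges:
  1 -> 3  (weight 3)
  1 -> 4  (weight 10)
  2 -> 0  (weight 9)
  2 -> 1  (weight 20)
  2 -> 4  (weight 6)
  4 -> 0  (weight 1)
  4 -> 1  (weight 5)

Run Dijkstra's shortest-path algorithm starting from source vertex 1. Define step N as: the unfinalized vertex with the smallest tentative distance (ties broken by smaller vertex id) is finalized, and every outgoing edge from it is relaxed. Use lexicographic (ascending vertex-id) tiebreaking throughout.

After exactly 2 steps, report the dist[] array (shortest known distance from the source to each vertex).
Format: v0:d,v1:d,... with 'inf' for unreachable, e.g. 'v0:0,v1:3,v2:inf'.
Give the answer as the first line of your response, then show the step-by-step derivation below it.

v0:inf,v1:0,v2:inf,v3:3,v4:10

step 1: dist = v0:inf,v1:0,v2:inf,v3:3,v4:10
step 2: dist = v0:inf,v1:0,v2:inf,v3:3,v4:10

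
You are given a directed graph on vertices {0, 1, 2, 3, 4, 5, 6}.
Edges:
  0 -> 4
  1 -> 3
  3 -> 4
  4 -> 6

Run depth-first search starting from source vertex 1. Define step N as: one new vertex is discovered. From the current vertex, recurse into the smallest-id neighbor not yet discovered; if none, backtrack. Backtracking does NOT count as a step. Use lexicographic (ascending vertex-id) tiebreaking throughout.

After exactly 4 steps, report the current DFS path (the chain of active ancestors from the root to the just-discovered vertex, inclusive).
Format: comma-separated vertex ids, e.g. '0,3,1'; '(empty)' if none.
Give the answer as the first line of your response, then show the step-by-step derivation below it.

1,3,4,6

step 1: discover 1; path=1; order=1
step 2: discover 3; path=1>3; order=1,3
step 3: discover 4; path=1>3>4; order=1,3,4
step 4: discover 6; path=1>3>4>6; order=1,3,4,6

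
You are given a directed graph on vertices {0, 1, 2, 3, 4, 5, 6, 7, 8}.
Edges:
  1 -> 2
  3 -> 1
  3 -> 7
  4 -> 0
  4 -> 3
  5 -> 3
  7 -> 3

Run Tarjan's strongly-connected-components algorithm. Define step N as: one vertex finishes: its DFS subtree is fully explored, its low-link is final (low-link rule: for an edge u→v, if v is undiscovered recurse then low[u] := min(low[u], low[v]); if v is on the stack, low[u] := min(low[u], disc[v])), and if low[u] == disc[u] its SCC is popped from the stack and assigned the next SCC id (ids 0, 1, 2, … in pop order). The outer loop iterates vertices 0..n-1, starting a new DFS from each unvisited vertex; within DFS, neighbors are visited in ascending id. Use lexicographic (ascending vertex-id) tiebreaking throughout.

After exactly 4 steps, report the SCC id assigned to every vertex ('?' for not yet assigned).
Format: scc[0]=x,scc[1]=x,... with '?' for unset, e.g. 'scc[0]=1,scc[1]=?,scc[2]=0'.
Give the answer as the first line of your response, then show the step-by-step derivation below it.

scc[0]=0,scc[1]=2,scc[2]=1,scc[3]=?,scc[4]=?,scc[5]=?,scc[6]=?,scc[7]=?,scc[8]=?

step 1: low=(low[0]=0,low[1]=?,low[2]=?,low[3]=?,low[4]=?,low[5]=?,low[6]=?,low[7]=?,low[8]=?); scc=(scc[0]=0,scc[1]=?,scc[2]=?,scc[3]=?,scc[4]=?,scc[5]=?,scc[6]=?,scc[7]=?,scc[8]=?)
step 2: low=(low[0]=0,low[1]=1,low[2]=2,low[3]=?,low[4]=?,low[5]=?,low[6]=?,low[7]=?,low[8]=?); scc=(scc[0]=0,scc[1]=?,scc[2]=1,scc[3]=?,scc[4]=?,scc[5]=?,scc[6]=?,scc[7]=?,scc[8]=?)
step 3: low=(low[0]=0,low[1]=1,low[2]=2,low[3]=?,low[4]=?,low[5]=?,low[6]=?,low[7]=?,low[8]=?); scc=(scc[0]=0,scc[1]=2,scc[2]=1,scc[3]=?,scc[4]=?,scc[5]=?,scc[6]=?,scc[7]=?,scc[8]=?)
step 4: low=(low[0]=0,low[1]=1,low[2]=2,low[3]=3,low[4]=?,low[5]=?,low[6]=?,low[7]=3,low[8]=?); scc=(scc[0]=0,scc[1]=2,scc[2]=1,scc[3]=?,scc[4]=?,scc[5]=?,scc[6]=?,scc[7]=?,scc[8]=?)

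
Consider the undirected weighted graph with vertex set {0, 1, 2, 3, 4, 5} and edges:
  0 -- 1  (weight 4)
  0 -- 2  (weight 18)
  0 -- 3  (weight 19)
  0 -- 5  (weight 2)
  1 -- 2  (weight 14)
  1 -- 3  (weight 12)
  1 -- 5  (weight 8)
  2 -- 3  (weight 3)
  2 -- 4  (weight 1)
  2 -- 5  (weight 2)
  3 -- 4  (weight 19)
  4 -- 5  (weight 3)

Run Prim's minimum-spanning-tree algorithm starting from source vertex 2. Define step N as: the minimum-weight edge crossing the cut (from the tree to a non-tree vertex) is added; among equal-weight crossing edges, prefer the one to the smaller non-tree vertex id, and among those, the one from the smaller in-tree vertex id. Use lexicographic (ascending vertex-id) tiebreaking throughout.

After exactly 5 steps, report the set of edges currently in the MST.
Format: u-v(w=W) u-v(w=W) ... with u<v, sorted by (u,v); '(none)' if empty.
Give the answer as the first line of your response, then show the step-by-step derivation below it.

0-1(w=4) 0-5(w=2) 2-3(w=3) 2-4(w=1) 2-5(w=2)

step 1: add edge 2-4 (w=1); MST = {2-4(w=1)}
step 2: add edge 2-5 (w=2); MST = {2-4(w=1) 2-5(w=2)}
step 3: add edge 0-5 (w=2); MST = {0-5(w=2) 2-4(w=1) 2-5(w=2)}
step 4: add edge 2-3 (w=3); MST = {0-5(w=2) 2-3(w=3) 2-4(w=1) 2-5(w=2)}
step 5: add edge 0-1 (w=4); MST = {0-1(w=4) 0-5(w=2) 2-3(w=3) 2-4(w=1) 2-5(w=2)}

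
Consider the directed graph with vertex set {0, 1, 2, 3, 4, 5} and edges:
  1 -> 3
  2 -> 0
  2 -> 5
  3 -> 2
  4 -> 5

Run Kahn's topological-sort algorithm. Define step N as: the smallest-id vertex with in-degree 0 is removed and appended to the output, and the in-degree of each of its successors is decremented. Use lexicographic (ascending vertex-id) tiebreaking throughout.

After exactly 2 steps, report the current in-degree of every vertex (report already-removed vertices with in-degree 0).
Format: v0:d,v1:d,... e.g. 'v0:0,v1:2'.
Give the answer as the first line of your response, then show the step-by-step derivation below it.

v0:1,v1:0,v2:0,v3:0,v4:0,v5:2

step 1: output 1; order=[1]; indeg=(1,0,1,0,0,2)
step 2: output 3; order=[1,3]; indeg=(1,0,0,0,0,2)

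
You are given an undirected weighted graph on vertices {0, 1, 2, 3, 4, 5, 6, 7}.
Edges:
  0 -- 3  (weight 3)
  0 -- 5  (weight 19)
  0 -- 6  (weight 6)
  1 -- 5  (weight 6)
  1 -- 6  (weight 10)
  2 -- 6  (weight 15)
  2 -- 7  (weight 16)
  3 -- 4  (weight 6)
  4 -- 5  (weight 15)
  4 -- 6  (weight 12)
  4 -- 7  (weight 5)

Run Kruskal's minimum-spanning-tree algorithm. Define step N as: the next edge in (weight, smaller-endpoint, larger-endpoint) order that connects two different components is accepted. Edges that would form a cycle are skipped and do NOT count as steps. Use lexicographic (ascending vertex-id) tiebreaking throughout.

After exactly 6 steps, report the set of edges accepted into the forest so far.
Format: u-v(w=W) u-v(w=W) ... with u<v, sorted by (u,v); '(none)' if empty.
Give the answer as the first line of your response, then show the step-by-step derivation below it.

0-3(w=3) 0-6(w=6) 1-5(w=6) 1-6(w=10) 3-4(w=6) 4-7(w=5)

step 1: add edge 0-3 (w=3); MST = {0-3(w=3)}
step 2: add edge 4-7 (w=5); MST = {0-3(w=3) 4-7(w=5)}
step 3: add edge 0-6 (w=6); MST = {0-3(w=3) 0-6(w=6) 4-7(w=5)}
step 4: add edge 1-5 (w=6); MST = {0-3(w=3) 0-6(w=6) 1-5(w=6) 4-7(w=5)}
step 5: add edge 3-4 (w=6); MST = {0-3(w=3) 0-6(w=6) 1-5(w=6) 3-4(w=6) 4-7(w=5)}
step 6: add edge 1-6 (w=10); MST = {0-3(w=3) 0-6(w=6) 1-5(w=6) 1-6(w=10) 3-4(w=6) 4-7(w=5)}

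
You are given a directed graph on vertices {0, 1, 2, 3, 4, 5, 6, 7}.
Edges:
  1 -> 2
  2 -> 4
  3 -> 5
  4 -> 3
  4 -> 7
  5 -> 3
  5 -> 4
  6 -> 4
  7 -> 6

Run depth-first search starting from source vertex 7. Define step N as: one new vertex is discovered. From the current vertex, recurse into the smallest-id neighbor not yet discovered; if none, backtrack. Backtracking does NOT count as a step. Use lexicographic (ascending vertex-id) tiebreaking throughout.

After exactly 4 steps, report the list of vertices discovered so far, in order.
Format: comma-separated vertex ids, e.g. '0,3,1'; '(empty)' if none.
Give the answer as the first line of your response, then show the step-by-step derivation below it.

7,6,4,3

step 1: discover 7; path=7; order=7
step 2: discover 6; path=7>6; order=7,6
step 3: discover 4; path=7>6>4; order=7,6,4
step 4: discover 3; path=7>6>4>3; order=7,6,4,3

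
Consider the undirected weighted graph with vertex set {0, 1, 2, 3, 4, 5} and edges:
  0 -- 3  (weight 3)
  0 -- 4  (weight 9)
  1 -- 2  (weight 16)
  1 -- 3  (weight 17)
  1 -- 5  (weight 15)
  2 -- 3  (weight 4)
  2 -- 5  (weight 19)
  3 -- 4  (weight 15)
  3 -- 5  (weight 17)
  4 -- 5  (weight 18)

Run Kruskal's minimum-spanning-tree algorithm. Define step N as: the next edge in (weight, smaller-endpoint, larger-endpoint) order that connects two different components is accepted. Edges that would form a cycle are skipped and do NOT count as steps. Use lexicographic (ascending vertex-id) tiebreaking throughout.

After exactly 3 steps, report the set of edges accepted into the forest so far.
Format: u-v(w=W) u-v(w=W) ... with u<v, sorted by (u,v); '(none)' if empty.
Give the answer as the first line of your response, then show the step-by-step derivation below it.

0-3(w=3) 0-4(w=9) 2-3(w=4)

step 1: add edge 0-3 (w=3); MST = {0-3(w=3)}
step 2: add edge 2-3 (w=4); MST = {0-3(w=3) 2-3(w=4)}
step 3: add edge 0-4 (w=9); MST = {0-3(w=3) 0-4(w=9) 2-3(w=4)}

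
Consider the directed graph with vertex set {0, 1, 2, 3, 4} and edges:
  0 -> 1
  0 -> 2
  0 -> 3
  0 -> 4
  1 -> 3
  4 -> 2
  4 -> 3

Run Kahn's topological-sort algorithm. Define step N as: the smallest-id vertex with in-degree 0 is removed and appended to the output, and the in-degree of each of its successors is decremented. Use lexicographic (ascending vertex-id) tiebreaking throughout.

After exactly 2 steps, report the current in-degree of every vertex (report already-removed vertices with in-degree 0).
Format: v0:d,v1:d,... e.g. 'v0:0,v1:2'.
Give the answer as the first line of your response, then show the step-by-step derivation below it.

v0:0,v1:0,v2:1,v3:1,v4:0

step 1: output 0; order=[0]; indeg=(0,0,1,2,0)
step 2: output 1; order=[0,1]; indeg=(0,0,1,1,0)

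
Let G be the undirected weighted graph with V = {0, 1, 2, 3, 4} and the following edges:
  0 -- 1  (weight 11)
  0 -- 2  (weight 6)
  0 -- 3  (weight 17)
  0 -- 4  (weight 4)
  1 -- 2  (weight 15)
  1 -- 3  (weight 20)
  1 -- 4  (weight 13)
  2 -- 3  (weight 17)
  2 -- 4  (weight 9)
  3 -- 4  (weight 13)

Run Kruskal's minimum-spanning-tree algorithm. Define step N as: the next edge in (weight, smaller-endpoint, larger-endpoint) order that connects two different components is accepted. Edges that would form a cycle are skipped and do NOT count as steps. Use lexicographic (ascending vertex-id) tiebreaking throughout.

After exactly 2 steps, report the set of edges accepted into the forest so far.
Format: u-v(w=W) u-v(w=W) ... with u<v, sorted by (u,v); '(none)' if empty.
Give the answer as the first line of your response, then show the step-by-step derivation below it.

0-2(w=6) 0-4(w=4)

step 1: add edge 0-4 (w=4); MST = {0-4(w=4)}
step 2: add edge 0-2 (w=6); MST = {0-2(w=6) 0-4(w=4)}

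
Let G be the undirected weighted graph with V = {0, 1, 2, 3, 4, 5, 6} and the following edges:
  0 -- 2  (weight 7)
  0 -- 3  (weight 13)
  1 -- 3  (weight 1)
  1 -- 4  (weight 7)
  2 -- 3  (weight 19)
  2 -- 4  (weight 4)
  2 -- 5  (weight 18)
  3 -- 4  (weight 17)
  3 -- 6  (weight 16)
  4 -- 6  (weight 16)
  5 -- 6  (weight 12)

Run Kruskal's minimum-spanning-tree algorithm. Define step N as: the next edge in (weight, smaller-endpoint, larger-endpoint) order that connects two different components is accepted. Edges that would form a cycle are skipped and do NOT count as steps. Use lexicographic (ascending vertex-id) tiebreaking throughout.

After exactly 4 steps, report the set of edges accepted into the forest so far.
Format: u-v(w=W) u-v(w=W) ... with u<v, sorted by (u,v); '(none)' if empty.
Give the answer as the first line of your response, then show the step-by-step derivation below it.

0-2(w=7) 1-3(w=1) 1-4(w=7) 2-4(w=4)

step 1: add edge 1-3 (w=1); MST = {1-3(w=1)}
step 2: add edge 2-4 (w=4); MST = {1-3(w=1) 2-4(w=4)}
step 3: add edge 0-2 (w=7); MST = {0-2(w=7) 1-3(w=1) 2-4(w=4)}
step 4: add edge 1-4 (w=7); MST = {0-2(w=7) 1-3(w=1) 1-4(w=7) 2-4(w=4)}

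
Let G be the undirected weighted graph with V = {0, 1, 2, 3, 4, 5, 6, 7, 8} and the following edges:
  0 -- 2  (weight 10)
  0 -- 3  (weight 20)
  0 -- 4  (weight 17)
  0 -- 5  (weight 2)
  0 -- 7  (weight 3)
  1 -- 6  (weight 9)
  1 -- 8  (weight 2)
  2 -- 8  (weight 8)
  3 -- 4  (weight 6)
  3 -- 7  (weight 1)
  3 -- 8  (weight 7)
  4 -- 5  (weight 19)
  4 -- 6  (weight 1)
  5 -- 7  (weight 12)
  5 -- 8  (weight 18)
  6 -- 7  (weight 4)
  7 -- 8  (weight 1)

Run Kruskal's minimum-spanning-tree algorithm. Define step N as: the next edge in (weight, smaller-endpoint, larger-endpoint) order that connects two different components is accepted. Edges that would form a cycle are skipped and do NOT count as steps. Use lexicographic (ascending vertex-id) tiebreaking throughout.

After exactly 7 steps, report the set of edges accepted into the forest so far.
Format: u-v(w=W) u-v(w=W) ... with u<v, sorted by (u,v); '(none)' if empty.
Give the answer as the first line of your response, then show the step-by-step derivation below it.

0-5(w=2) 0-7(w=3) 1-8(w=2) 3-7(w=1) 4-6(w=1) 6-7(w=4) 7-8(w=1)

step 1: add edge 3-7 (w=1); MST = {3-7(w=1)}
step 2: add edge 4-6 (w=1); MST = {3-7(w=1) 4-6(w=1)}
step 3: add edge 7-8 (w=1); MST = {3-7(w=1) 4-6(w=1) 7-8(w=1)}
step 4: add edge 0-5 (w=2); MST = {0-5(w=2) 3-7(w=1) 4-6(w=1) 7-8(w=1)}
step 5: add edge 1-8 (w=2); MST = {0-5(w=2) 1-8(w=2) 3-7(w=1) 4-6(w=1) 7-8(w=1)}
step 6: add edge 0-7 (w=3); MST = {0-5(w=2) 0-7(w=3) 1-8(w=2) 3-7(w=1) 4-6(w=1) 7-8(w=1)}
step 7: add edge 6-7 (w=4); MST = {0-5(w=2) 0-7(w=3) 1-8(w=2) 3-7(w=1) 4-6(w=1) 6-7(w=4) 7-8(w=1)}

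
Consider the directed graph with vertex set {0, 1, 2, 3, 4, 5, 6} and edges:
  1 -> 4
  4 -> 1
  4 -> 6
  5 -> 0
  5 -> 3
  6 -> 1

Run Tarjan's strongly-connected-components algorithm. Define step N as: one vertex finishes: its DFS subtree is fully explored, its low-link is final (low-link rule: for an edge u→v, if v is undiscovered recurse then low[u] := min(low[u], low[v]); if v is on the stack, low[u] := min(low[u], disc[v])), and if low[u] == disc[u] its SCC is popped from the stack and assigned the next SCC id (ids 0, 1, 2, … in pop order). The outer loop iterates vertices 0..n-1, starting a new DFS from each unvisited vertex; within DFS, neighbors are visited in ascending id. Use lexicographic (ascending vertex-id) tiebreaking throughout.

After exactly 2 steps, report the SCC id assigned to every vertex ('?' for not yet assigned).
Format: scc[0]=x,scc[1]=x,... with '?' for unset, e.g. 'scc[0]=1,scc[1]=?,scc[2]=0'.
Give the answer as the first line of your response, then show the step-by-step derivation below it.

scc[0]=0,scc[1]=?,scc[2]=?,scc[3]=?,scc[4]=?,scc[5]=?,scc[6]=?

step 1: low=(low[0]=0,low[1]=?,low[2]=?,low[3]=?,low[4]=?,low[5]=?,low[6]=?); scc=(scc[0]=0,scc[1]=?,scc[2]=?,scc[3]=?,scc[4]=?,scc[5]=?,scc[6]=?)
step 2: low=(low[0]=0,low[1]=1,low[2]=?,low[3]=?,low[4]=1,low[5]=?,low[6]=1); scc=(scc[0]=0,scc[1]=?,scc[2]=?,scc[3]=?,scc[4]=?,scc[5]=?,scc[6]=?)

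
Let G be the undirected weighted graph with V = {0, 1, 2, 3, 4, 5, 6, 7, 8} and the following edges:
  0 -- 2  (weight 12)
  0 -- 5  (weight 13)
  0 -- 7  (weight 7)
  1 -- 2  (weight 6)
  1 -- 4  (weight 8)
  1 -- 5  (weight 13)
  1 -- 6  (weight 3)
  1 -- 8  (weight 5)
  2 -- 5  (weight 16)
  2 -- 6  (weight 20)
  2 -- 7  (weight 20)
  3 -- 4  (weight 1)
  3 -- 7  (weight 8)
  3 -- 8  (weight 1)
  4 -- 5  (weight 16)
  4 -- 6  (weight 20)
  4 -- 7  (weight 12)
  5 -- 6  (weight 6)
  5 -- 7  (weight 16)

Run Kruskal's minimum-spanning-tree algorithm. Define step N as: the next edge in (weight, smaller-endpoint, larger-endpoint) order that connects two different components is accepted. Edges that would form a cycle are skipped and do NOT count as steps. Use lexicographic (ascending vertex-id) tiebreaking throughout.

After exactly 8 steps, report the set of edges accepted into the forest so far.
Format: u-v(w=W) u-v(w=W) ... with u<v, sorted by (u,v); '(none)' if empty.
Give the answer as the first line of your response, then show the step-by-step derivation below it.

0-7(w=7) 1-2(w=6) 1-6(w=3) 1-8(w=5) 3-4(w=1) 3-7(w=8) 3-8(w=1) 5-6(w=6)

step 1: add edge 3-4 (w=1); MST = {3-4(w=1)}
step 2: add edge 3-8 (w=1); MST = {3-4(w=1) 3-8(w=1)}
step 3: add edge 1-6 (w=3); MST = {1-6(w=3) 3-4(w=1) 3-8(w=1)}
step 4: add edge 1-8 (w=5); MST = {1-6(w=3) 1-8(w=5) 3-4(w=1) 3-8(w=1)}
step 5: add edge 1-2 (w=6); MST = {1-2(w=6) 1-6(w=3) 1-8(w=5) 3-4(w=1) 3-8(w=1)}
step 6: add edge 5-6 (w=6); MST = {1-2(w=6) 1-6(w=3) 1-8(w=5) 3-4(w=1) 3-8(w=1) 5-6(w=6)}
step 7: add edge 0-7 (w=7); MST = {0-7(w=7) 1-2(w=6) 1-6(w=3) 1-8(w=5) 3-4(w=1) 3-8(w=1) 5-6(w=6)}
step 8: add edge 3-7 (w=8); MST = {0-7(w=7) 1-2(w=6) 1-6(w=3) 1-8(w=5) 3-4(w=1) 3-7(w=8) 3-8(w=1) 5-6(w=6)}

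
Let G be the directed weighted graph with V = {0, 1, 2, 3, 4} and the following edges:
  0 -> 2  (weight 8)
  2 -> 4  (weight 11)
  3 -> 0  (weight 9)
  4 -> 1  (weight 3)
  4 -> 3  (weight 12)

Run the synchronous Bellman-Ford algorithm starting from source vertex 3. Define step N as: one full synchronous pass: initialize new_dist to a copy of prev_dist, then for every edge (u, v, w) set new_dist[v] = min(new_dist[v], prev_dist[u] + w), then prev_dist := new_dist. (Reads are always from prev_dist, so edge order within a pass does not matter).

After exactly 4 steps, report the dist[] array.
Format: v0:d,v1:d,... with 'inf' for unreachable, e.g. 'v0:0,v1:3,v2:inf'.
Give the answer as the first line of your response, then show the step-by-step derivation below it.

v0:9,v1:31,v2:17,v3:0,v4:28

step 1: dist = v0:9,v1:inf,v2:inf,v3:0,v4:inf
step 2: dist = v0:9,v1:inf,v2:17,v3:0,v4:inf
step 3: dist = v0:9,v1:inf,v2:17,v3:0,v4:28
step 4: dist = v0:9,v1:31,v2:17,v3:0,v4:28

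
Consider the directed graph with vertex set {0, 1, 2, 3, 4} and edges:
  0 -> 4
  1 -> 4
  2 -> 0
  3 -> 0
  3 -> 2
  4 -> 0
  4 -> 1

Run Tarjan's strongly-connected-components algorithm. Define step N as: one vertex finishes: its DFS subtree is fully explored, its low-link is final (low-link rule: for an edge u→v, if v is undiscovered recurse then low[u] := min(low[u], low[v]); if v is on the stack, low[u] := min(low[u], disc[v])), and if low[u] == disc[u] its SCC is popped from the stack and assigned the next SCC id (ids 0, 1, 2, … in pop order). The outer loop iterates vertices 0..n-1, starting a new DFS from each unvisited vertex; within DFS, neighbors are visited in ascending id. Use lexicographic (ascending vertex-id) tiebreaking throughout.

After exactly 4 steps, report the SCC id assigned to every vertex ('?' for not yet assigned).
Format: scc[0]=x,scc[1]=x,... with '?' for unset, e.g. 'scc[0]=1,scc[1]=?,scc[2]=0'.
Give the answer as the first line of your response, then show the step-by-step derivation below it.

scc[0]=0,scc[1]=0,scc[2]=1,scc[3]=?,scc[4]=0

step 1: low=(low[0]=0,low[1]=1,low[2]=?,low[3]=?,low[4]=0); scc=(scc[0]=?,scc[1]=?,scc[2]=?,scc[3]=?,scc[4]=?)
step 2: low=(low[0]=0,low[1]=1,low[2]=?,low[3]=?,low[4]=0); scc=(scc[0]=?,scc[1]=?,scc[2]=?,scc[3]=?,scc[4]=?)
step 3: low=(low[0]=0,low[1]=1,low[2]=?,low[3]=?,low[4]=0); scc=(scc[0]=0,scc[1]=0,scc[2]=?,scc[3]=?,scc[4]=0)
step 4: low=(low[0]=0,low[1]=1,low[2]=3,low[3]=?,low[4]=0); scc=(scc[0]=0,scc[1]=0,scc[2]=1,scc[3]=?,scc[4]=0)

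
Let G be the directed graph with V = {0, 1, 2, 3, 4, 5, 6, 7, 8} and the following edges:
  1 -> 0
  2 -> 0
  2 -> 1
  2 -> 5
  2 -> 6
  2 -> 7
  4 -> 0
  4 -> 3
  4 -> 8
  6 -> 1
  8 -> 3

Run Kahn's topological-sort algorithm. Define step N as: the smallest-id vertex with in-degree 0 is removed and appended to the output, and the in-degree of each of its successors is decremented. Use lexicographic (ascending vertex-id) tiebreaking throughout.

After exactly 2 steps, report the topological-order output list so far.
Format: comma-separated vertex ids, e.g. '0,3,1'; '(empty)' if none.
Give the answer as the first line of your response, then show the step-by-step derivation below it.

2,4

step 1: output 2; order=[2]; indeg=(2,1,0,2,0,0,0,0,1)
step 2: output 4; order=[2,4]; indeg=(1,1,0,1,0,0,0,0,0)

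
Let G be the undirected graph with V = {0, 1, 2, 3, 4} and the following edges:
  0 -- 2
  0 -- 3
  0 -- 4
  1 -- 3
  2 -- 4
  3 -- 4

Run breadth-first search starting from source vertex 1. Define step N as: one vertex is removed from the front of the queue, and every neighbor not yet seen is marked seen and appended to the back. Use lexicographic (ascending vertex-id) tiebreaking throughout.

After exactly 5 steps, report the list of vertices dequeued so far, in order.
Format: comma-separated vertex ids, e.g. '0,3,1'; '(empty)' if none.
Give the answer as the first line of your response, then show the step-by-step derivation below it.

1,3,0,4,2

step 1: dequeue 1; queue=[3]; order=1
step 2: dequeue 3; queue=[0,4]; order=1,3
step 3: dequeue 0; queue=[4,2]; order=1,3,0
step 4: dequeue 4; queue=[2]; order=1,3,0,4
step 5: dequeue 2; queue=[(empty)]; order=1,3,0,4,2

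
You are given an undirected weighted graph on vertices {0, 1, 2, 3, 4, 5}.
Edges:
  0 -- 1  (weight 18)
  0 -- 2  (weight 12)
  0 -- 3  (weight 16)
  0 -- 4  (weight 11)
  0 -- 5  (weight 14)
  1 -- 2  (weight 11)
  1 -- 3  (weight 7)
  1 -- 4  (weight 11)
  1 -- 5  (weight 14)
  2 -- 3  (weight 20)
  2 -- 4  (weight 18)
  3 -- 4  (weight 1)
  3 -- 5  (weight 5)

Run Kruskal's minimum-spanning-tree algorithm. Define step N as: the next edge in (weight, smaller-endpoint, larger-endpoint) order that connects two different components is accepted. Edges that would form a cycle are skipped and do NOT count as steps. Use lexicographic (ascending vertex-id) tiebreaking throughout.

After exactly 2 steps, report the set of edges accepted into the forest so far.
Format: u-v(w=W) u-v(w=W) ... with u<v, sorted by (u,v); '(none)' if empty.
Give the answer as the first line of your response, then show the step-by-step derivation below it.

3-4(w=1) 3-5(w=5)

step 1: add edge 3-4 (w=1); MST = {3-4(w=1)}
step 2: add edge 3-5 (w=5); MST = {3-4(w=1) 3-5(w=5)}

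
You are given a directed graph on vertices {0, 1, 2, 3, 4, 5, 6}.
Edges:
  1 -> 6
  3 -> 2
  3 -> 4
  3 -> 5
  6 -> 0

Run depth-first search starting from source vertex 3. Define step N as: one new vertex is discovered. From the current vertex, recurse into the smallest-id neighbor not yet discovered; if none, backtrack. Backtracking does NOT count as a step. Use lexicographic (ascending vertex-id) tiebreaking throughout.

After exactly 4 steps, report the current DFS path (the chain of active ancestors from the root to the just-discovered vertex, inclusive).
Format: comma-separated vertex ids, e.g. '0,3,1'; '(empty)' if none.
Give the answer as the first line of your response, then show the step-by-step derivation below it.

3,5

step 1: discover 3; path=3; order=3
step 2: discover 2; path=3>2; order=3,2
step 3: discover 4; path=3>4; order=3,2,4
step 4: discover 5; path=3>5; order=3,2,4,5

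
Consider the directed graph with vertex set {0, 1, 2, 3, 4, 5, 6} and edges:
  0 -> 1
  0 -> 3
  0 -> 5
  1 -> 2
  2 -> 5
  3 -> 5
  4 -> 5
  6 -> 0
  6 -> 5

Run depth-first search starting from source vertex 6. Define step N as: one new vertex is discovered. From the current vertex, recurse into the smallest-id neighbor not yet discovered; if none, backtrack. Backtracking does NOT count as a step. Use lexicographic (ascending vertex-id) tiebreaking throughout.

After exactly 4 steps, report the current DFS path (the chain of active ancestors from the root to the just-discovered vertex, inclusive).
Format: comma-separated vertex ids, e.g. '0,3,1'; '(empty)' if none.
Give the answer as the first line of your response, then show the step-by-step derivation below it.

6,0,1,2

step 1: discover 6; path=6; order=6
step 2: discover 0; path=6>0; order=6,0
step 3: discover 1; path=6>0>1; order=6,0,1
step 4: discover 2; path=6>0>1>2; order=6,0,1,2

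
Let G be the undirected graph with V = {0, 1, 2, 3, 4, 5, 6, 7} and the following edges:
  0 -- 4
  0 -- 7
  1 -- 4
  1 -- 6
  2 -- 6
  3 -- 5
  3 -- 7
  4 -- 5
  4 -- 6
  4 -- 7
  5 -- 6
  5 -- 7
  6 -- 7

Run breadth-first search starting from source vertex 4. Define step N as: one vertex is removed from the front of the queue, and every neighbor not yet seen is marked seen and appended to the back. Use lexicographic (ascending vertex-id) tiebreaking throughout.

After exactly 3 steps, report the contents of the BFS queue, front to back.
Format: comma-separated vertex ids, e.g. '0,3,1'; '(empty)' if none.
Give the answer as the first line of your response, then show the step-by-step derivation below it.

5,6,7

step 1: dequeue 4; queue=[0,1,5,6,7]; order=4
step 2: dequeue 0; queue=[1,5,6,7]; order=4,0
step 3: dequeue 1; queue=[5,6,7]; order=4,0,1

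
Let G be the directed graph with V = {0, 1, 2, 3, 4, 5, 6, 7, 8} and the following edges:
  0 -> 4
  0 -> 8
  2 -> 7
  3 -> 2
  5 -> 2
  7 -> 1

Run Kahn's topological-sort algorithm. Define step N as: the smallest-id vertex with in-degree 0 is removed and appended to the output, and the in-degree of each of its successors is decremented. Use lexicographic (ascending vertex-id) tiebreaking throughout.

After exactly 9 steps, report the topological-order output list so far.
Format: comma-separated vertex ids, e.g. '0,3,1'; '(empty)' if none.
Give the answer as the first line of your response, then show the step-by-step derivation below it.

0,3,4,5,2,6,7,1,8

step 1: output 0; order=[0]; indeg=(0,1,2,0,0,0,0,1,0)
step 2: output 3; order=[0,3]; indeg=(0,1,1,0,0,0,0,1,0)
step 3: output 4; order=[0,3,4]; indeg=(0,1,1,0,0,0,0,1,0)
step 4: output 5; order=[0,3,4,5]; indeg=(0,1,0,0,0,0,0,1,0)
step 5: output 2; order=[0,3,4,5,2]; indeg=(0,1,0,0,0,0,0,0,0)
step 6: output 6; order=[0,3,4,5,2,6]; indeg=(0,1,0,0,0,0,0,0,0)
step 7: output 7; order=[0,3,4,5,2,6,7]; indeg=(0,0,0,0,0,0,0,0,0)
step 8: output 1; order=[0,3,4,5,2,6,7,1]; indeg=(0,0,0,0,0,0,0,0,0)
step 9: output 8; order=[0,3,4,5,2,6,7,1,8]; indeg=(0,0,0,0,0,0,0,0,0)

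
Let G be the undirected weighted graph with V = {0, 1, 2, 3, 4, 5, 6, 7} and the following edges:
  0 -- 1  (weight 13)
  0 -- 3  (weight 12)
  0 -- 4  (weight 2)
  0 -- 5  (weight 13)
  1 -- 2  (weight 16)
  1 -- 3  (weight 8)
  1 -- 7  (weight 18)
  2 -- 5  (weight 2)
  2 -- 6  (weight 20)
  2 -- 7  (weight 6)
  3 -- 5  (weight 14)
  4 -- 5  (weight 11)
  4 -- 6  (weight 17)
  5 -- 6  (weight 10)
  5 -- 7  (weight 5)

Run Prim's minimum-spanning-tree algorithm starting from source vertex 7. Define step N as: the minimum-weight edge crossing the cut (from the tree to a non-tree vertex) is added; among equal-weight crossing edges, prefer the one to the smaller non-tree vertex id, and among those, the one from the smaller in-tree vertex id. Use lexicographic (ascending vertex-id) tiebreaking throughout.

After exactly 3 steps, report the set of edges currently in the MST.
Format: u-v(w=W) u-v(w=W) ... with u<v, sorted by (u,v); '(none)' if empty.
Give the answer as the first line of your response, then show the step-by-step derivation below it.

2-5(w=2) 5-6(w=10) 5-7(w=5)

step 1: add edge 5-7 (w=5); MST = {5-7(w=5)}
step 2: add edge 2-5 (w=2); MST = {2-5(w=2) 5-7(w=5)}
step 3: add edge 5-6 (w=10); MST = {2-5(w=2) 5-6(w=10) 5-7(w=5)}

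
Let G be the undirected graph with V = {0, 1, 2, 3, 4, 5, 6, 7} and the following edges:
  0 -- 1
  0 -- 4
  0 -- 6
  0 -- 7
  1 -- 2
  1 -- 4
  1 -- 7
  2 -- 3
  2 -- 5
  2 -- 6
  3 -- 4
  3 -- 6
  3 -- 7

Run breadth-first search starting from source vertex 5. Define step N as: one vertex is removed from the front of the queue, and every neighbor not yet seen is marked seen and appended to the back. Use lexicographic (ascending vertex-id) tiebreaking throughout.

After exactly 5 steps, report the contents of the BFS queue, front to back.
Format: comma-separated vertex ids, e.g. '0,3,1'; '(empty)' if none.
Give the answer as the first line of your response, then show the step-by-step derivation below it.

0,4,7

step 1: dequeue 5; queue=[2]; order=5
step 2: dequeue 2; queue=[1,3,6]; order=5,2
step 3: dequeue 1; queue=[3,6,0,4,7]; order=5,2,1
step 4: dequeue 3; queue=[6,0,4,7]; order=5,2,1,3
step 5: dequeue 6; queue=[0,4,7]; order=5,2,1,3,6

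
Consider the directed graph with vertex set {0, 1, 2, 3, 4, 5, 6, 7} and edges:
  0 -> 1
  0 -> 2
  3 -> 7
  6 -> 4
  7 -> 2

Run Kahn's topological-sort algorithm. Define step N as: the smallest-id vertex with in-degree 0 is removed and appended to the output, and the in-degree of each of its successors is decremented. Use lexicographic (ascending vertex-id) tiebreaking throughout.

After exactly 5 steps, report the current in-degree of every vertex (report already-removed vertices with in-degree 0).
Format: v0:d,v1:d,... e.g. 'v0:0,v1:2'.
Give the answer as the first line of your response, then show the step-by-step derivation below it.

v0:0,v1:0,v2:1,v3:0,v4:0,v5:0,v6:0,v7:0

step 1: output 0; order=[0]; indeg=(0,0,1,0,1,0,0,1)
step 2: output 1; order=[0,1]; indeg=(0,0,1,0,1,0,0,1)
step 3: output 3; order=[0,1,3]; indeg=(0,0,1,0,1,0,0,0)
step 4: output 5; order=[0,1,3,5]; indeg=(0,0,1,0,1,0,0,0)
step 5: output 6; order=[0,1,3,5,6]; indeg=(0,0,1,0,0,0,0,0)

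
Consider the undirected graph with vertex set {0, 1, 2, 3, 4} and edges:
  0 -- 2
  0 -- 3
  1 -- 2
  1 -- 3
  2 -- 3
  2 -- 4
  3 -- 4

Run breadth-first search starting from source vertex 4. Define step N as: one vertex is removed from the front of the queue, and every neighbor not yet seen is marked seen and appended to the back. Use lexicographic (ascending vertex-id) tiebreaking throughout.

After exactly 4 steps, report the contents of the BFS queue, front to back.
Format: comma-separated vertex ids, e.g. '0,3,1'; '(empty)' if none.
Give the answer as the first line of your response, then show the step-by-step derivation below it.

1

step 1: dequeue 4; queue=[2,3]; order=4
step 2: dequeue 2; queue=[3,0,1]; order=4,2
step 3: dequeue 3; queue=[0,1]; order=4,2,3
step 4: dequeue 0; queue=[1]; order=4,2,3,0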